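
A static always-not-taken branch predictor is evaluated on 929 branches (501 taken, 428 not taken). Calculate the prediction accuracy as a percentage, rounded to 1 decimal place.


Predictor: always-not-taken
Correct predictions = 428
Accuracy = 428 / 929 * 100 = 46.1%

46.1


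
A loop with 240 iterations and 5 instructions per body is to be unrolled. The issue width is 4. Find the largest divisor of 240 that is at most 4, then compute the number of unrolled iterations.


Largest divisor of 240 <= 4 is 4
New iterations = 240 / 4 = 60

60


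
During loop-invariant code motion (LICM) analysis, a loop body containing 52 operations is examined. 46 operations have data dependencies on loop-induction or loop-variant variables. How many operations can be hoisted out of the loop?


Invariant candidates = total - loop-dependent
= 52 - 46 = 6

6


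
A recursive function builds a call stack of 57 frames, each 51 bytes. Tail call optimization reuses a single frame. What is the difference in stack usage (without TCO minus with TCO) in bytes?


Without TCO: 57 * 51 = 2907 bytes
With TCO: reuse 1 frame = 51 bytes
Savings = 2907 - 51 = 2856

2856


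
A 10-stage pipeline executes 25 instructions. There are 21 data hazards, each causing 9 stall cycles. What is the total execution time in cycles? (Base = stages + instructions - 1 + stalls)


Base cycles = 10 + 25 - 1 = 34
Total stalls = 21 * 9 = 189
Total = 34 + 189 = 223

223


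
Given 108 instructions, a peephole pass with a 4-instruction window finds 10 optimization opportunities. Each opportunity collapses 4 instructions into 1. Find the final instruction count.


Each match removes 3 instructions.
Total removed = 10 * 3 = 30
Remaining = 108 - 30 = 78

78


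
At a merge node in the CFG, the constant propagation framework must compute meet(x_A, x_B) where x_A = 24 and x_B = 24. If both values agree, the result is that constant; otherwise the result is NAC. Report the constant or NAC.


Meet operation: if both paths give the same constant, result is that constant; if they differ, result is NAC (not-a-constant).
Path A: 24, Path B: 24 -> equal
Result: constant -> 24

24


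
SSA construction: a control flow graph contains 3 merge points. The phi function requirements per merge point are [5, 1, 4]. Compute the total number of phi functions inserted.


Total phi functions = sum of phi functions at each join node
= 5 + 1 + 4 = 10

10


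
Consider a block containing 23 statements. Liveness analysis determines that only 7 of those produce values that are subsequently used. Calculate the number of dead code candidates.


Dead code = total statements - live definitions
= 23 - 7 = 16

16


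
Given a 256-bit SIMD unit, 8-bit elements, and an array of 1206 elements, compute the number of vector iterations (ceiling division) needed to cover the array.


Width = 256 / 8 = 32 elements per vector op
Iterations = ceil(1206 / 32) = 38

38


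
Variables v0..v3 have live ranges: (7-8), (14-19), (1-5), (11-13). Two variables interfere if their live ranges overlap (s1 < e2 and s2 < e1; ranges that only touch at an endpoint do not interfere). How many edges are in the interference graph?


Check all pairs for overlapping intervals.
Two intervals (s1,e1) and (s2,e2) overlap if s1 < e2 and s2 < e1.
v0 (7-8) vs v1..v3: overlaps none -> 0
v1 (14-19) vs v2..v3: overlaps none -> 0
v2 (1-5) vs v3: overlaps none -> 0
Total overlapping pairs = 0 + 0 + 0 = 0

0


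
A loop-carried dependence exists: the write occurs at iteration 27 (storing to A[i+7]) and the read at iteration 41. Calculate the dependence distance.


Distance = read iteration - write iteration
= 41 - 27 = 14

14


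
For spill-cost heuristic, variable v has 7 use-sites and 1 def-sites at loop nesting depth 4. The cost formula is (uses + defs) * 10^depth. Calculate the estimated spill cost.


uses + defs = 7 + 1 = 8
10^4 = 10000
Spill cost = 8 * 10000 = 80000

80000


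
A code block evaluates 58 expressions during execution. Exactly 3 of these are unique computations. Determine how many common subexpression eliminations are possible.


CSE count = total expressions - unique expressions
= 58 - 3 = 55

55


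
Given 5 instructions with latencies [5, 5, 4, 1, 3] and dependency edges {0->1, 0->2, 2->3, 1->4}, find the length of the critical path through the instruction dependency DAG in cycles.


Compute longest path through dependency graph: dist(Ik) = max over predecessors of dist + latency(Ik).
dist(I0) = latency 5 = 5
dist(I1) = dist(I0) + 5 = 5 + 5 = 10
dist(I2) = dist(I0) + 4 = 5 + 4 = 9
dist(I3) = dist(I2) + 1 = 9 + 1 = 10
dist(I4) = dist(I1) + 3 = 10 + 3 = 13
Critical path = max dist = 13

13


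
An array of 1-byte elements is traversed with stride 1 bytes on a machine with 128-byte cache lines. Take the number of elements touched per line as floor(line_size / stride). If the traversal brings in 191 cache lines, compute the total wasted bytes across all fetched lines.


Elements per line = floor(128 / 1) = 128
Bytes used per line = 128 * 1 = 128
Wasted per line = 128 - 128 = 0
Total wasted = 0 * 191 = 0

0


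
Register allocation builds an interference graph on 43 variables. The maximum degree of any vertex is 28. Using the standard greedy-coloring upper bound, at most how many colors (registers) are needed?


Greedy coloring never needs more than (max_degree + 1) colors: when coloring a vertex, at most max_degree neighbors are already colored.
Upper bound = 28 + 1 = 29

29


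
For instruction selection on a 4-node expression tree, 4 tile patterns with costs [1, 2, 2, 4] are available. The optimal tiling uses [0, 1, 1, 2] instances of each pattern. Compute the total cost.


Total cost = sum(count_i * cost_i)
= 0*1 + 1*2 + 1*2 + 2*4
= 12

12


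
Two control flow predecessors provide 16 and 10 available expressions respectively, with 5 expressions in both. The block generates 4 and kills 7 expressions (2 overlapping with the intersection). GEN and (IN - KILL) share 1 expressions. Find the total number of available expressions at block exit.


IN = intersection of predecessors = 5
IN - KILL = 5 - 2 = 3
|OUT| = |GEN| + |IN - KILL| - |GEN ∩ (IN - KILL)| = 4 + 3 - 1 = 6

6


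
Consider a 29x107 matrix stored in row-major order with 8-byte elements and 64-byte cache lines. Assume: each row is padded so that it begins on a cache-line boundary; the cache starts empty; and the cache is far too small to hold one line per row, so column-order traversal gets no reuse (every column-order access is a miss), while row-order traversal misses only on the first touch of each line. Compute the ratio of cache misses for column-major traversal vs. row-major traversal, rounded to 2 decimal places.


Each row occupies 107 * 8 = 856 bytes and starts on a line boundary, so it spans ceil(856 / 64) = 14 cache lines.
Row-major traversal misses (one per line touched): 29 * ceil(107 * 8 / 64) = 406
Column-major traversal misses (no reuse, every access misses): 29 * 107 = 3103
Ratio = 3103 / 406 = 7.64

7.64


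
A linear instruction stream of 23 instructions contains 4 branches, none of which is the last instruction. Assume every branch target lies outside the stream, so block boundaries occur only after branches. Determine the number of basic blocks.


With no in-sequence branch targets, the leaders are the first instruction plus the instruction after each branch.
Number of basic blocks = branches + 1
= 4 + 1 = 5

5


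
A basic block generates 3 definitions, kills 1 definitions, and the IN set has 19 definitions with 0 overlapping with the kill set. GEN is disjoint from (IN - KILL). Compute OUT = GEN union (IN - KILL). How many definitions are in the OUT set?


IN - KILL: 19 - 0 = 19 surviving definitions
OUT = GEN + surviving = 3 + 19 = 22

22


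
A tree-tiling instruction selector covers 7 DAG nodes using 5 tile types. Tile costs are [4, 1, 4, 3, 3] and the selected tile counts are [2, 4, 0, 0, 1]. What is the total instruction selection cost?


Total cost = sum(count_i * cost_i)
= 2*4 + 4*1 + 0*4 + 0*3 + 1*3
= 15

15


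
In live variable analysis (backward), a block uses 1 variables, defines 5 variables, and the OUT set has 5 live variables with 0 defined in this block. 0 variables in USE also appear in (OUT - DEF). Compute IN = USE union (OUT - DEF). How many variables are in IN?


OUT - DEF: 5 - 0 = 5
|IN| = |USE| + |OUT - DEF| - |USE ∩ (OUT - DEF)| = 1 + 5 - 0 = 6

6


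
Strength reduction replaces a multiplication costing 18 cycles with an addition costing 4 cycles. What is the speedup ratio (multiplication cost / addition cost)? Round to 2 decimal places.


Ratio = mult_cost / add_cost = 18 / 4 = 4.5

4.5


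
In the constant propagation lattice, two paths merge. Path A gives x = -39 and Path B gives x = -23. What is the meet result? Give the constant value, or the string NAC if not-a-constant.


Meet operation: if both paths give the same constant, result is that constant; if they differ, result is NAC (not-a-constant).
Path A: -39, Path B: -23 -> differ
Result: not-a-constant -> NAC

NAC


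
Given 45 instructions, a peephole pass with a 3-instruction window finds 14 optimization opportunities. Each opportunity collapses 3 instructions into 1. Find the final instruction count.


Each match removes 2 instructions.
Total removed = 14 * 2 = 28
Remaining = 45 - 28 = 17

17


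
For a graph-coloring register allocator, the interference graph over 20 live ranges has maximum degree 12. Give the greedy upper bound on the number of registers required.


Greedy coloring never needs more than (max_degree + 1) colors: when coloring a vertex, at most max_degree neighbors are already colored.
Upper bound = 12 + 1 = 13

13


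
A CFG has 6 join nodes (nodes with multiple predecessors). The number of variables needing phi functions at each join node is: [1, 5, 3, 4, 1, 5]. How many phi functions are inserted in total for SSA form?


Total phi functions = sum of phi functions at each join node
= 1 + 5 + 3 + 4 + 1 + 5 = 19

19


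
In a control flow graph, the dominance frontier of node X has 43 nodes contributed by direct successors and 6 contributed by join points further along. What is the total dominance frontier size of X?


DF(X) = direct successor contributions + join point contributions
= 43 + 6 = 49

49


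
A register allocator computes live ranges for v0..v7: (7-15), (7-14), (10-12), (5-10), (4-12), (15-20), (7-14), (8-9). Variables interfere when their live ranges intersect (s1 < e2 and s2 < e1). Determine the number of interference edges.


Check all pairs for overlapping intervals.
Two intervals (s1,e1) and (s2,e2) overlap if s1 < e2 and s2 < e1.
v0 (7-15) vs v1..v7: overlaps v1, v2, v3, v4, v6, v7 -> 6
v1 (7-14) vs v2..v7: overlaps v2, v3, v4, v6, v7 -> 5
v2 (10-12) vs v3..v7: overlaps v4, v6 -> 2
v3 (5-10) vs v4..v7: overlaps v4, v6, v7 -> 3
v4 (4-12) vs v5..v7: overlaps v6, v7 -> 2
v5 (15-20) vs v6..v7: overlaps none -> 0
v6 (7-14) vs v7: overlaps v7 -> 1
Total overlapping pairs = 6 + 5 + 2 + 3 + 2 + 0 + 1 = 19

19


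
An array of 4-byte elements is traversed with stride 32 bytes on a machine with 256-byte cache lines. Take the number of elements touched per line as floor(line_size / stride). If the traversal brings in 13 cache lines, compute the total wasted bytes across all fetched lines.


Elements per line = floor(256 / 32) = 8
Bytes used per line = 8 * 4 = 32
Wasted per line = 256 - 32 = 224
Total wasted = 224 * 13 = 2912

2912


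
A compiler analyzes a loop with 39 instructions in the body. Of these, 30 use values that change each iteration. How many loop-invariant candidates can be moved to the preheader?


Invariant candidates = total - loop-dependent
= 39 - 30 = 9

9


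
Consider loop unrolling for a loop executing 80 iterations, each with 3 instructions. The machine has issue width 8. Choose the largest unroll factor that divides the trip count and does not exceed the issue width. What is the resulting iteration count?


Largest divisor of 80 <= 8 is 8
New iterations = 80 / 8 = 10

10


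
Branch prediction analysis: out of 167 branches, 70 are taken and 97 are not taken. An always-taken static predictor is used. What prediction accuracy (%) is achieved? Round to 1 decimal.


Predictor: always-taken
Correct predictions = 70
Accuracy = 70 / 167 * 100 = 41.9%

41.9


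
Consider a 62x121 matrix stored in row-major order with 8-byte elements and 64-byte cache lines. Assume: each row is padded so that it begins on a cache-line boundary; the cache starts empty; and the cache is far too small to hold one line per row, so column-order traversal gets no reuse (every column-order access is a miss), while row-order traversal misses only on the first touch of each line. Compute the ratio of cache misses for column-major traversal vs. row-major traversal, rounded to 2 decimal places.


Each row occupies 121 * 8 = 968 bytes and starts on a line boundary, so it spans ceil(968 / 64) = 16 cache lines.
Row-major traversal misses (one per line touched): 62 * ceil(121 * 8 / 64) = 992
Column-major traversal misses (no reuse, every access misses): 62 * 121 = 7502
Ratio = 7502 / 992 = 7.56

7.56


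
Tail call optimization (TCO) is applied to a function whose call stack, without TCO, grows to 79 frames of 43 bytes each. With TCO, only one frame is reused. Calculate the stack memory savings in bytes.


Without TCO: 79 * 43 = 3397 bytes
With TCO: reuse 1 frame = 43 bytes
Savings = 3397 - 43 = 3354

3354


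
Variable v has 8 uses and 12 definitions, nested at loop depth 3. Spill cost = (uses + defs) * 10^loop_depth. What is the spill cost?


uses + defs = 8 + 12 = 20
10^3 = 1000
Spill cost = 20 * 1000 = 20000

20000


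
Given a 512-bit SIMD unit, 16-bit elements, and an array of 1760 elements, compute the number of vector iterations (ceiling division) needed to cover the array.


Width = 512 / 16 = 32 elements per vector op
Iterations = ceil(1760 / 32) = 55

55


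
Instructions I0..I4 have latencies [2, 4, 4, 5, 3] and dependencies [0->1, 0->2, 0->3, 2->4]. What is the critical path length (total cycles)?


Compute longest path through dependency graph: dist(Ik) = max over predecessors of dist + latency(Ik).
dist(I0) = latency 2 = 2
dist(I1) = dist(I0) + 4 = 2 + 4 = 6
dist(I2) = dist(I0) + 4 = 2 + 4 = 6
dist(I3) = dist(I0) + 5 = 2 + 5 = 7
dist(I4) = dist(I2) + 3 = 6 + 3 = 9
Critical path = max dist = 9

9


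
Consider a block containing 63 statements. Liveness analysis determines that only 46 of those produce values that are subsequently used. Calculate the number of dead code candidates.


Dead code = total statements - live definitions
= 63 - 46 = 17

17


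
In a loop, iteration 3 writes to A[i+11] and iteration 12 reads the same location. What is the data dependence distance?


Distance = read iteration - write iteration
= 12 - 3 = 9

9


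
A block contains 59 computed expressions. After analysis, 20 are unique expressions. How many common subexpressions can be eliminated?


CSE count = total expressions - unique expressions
= 59 - 20 = 39

39


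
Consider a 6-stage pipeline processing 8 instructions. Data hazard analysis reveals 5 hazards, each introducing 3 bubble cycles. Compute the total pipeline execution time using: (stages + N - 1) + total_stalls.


Base cycles = 6 + 8 - 1 = 13
Total stalls = 5 * 3 = 15
Total = 13 + 15 = 28

28


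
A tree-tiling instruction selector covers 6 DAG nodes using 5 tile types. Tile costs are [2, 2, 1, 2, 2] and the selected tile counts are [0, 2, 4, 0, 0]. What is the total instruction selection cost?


Total cost = sum(count_i * cost_i)
= 0*2 + 2*2 + 4*1 + 0*2 + 0*2
= 8

8


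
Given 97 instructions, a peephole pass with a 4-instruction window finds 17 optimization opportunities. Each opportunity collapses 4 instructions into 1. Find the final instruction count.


Each match removes 3 instructions.
Total removed = 17 * 3 = 51
Remaining = 97 - 51 = 46

46


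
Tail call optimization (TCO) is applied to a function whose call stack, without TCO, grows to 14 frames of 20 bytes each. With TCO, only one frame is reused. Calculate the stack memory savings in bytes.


Without TCO: 14 * 20 = 280 bytes
With TCO: reuse 1 frame = 20 bytes
Savings = 280 - 20 = 260

260


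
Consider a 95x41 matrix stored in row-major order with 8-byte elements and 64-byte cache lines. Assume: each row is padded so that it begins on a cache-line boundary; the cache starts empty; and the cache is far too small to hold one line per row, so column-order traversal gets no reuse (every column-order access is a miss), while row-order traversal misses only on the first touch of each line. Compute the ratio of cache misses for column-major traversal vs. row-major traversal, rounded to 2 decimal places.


Each row occupies 41 * 8 = 328 bytes and starts on a line boundary, so it spans ceil(328 / 64) = 6 cache lines.
Row-major traversal misses (one per line touched): 95 * ceil(41 * 8 / 64) = 570
Column-major traversal misses (no reuse, every access misses): 95 * 41 = 3895
Ratio = 3895 / 570 = 6.83

6.83


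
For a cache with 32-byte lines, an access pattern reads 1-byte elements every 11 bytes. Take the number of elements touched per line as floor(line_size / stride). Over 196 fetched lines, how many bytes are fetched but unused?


Elements per line = floor(32 / 11) = 2
Bytes used per line = 2 * 1 = 2
Wasted per line = 32 - 2 = 30
Total wasted = 30 * 196 = 5880

5880


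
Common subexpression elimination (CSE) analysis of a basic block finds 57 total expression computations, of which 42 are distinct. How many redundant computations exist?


CSE count = total expressions - unique expressions
= 57 - 42 = 15

15


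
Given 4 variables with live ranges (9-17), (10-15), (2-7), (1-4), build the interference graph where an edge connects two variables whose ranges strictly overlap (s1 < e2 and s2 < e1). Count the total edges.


Check all pairs for overlapping intervals.
Two intervals (s1,e1) and (s2,e2) overlap if s1 < e2 and s2 < e1.
v0 (9-17) vs v1..v3: overlaps v1 -> 1
v1 (10-15) vs v2..v3: overlaps none -> 0
v2 (2-7) vs v3: overlaps v3 -> 1
Total overlapping pairs = 1 + 0 + 1 = 2

2


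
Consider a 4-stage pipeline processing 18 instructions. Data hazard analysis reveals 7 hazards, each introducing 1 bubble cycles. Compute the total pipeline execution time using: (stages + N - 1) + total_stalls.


Base cycles = 4 + 18 - 1 = 21
Total stalls = 7 * 1 = 7
Total = 21 + 7 = 28

28


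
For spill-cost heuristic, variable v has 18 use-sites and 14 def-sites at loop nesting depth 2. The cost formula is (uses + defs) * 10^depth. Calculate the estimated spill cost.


uses + defs = 18 + 14 = 32
10^2 = 100
Spill cost = 32 * 100 = 3200

3200


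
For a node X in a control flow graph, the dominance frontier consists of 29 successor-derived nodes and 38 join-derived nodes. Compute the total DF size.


DF(X) = direct successor contributions + join point contributions
= 29 + 38 = 67

67


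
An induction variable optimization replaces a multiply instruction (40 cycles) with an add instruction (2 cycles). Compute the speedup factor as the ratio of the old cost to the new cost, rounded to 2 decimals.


Ratio = mult_cost / add_cost = 40 / 2 = 20.0

20.0


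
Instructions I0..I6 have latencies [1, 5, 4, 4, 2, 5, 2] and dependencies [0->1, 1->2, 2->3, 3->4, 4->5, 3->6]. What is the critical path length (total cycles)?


Compute longest path through dependency graph: dist(Ik) = max over predecessors of dist + latency(Ik).
dist(I0) = latency 1 = 1
dist(I1) = dist(I0) + 5 = 1 + 5 = 6
dist(I2) = dist(I1) + 4 = 6 + 4 = 10
dist(I3) = dist(I2) + 4 = 10 + 4 = 14
dist(I4) = dist(I3) + 2 = 14 + 2 = 16
dist(I5) = dist(I4) + 5 = 16 + 5 = 21
dist(I6) = dist(I3) + 2 = 14 + 2 = 16
Critical path = max dist = 21

21


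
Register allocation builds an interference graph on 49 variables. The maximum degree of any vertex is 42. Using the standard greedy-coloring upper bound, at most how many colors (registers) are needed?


Greedy coloring never needs more than (max_degree + 1) colors: when coloring a vertex, at most max_degree neighbors are already colored.
Upper bound = 42 + 1 = 43

43


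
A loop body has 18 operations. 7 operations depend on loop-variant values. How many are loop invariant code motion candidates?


Invariant candidates = total - loop-dependent
= 18 - 7 = 11

11


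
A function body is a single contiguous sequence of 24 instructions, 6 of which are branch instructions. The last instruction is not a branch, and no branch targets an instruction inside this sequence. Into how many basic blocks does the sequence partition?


With no in-sequence branch targets, the leaders are the first instruction plus the instruction after each branch.
Number of basic blocks = branches + 1
= 6 + 1 = 7

7


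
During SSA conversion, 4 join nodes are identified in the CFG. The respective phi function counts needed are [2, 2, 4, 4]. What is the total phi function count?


Total phi functions = sum of phi functions at each join node
= 2 + 2 + 4 + 4 = 12

12


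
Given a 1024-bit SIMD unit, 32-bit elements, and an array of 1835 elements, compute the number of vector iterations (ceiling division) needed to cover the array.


Width = 1024 / 32 = 32 elements per vector op
Iterations = ceil(1835 / 32) = 58

58


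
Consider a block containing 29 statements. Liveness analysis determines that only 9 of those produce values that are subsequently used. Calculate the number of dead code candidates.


Dead code = total statements - live definitions
= 29 - 9 = 20

20


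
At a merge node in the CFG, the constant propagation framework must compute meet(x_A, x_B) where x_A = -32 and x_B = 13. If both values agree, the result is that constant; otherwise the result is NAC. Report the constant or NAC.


Meet operation: if both paths give the same constant, result is that constant; if they differ, result is NAC (not-a-constant).
Path A: -32, Path B: 13 -> differ
Result: not-a-constant -> NAC

NAC


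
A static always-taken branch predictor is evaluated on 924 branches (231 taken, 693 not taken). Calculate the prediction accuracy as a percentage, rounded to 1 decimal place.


Predictor: always-taken
Correct predictions = 231
Accuracy = 231 / 924 * 100 = 25.0%

25.0


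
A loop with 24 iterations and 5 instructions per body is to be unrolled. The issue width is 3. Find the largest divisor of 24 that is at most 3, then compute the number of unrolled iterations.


Largest divisor of 24 <= 3 is 3
New iterations = 24 / 3 = 8

8


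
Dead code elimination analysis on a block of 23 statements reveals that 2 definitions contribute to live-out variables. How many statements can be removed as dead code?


Dead code = total statements - live definitions
= 23 - 2 = 21

21


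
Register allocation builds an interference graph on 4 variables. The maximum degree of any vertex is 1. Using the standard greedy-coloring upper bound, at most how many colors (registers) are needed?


Greedy coloring never needs more than (max_degree + 1) colors: when coloring a vertex, at most max_degree neighbors are already colored.
Upper bound = 1 + 1 = 2

2


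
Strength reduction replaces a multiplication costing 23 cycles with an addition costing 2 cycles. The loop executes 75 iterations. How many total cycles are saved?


Per-iteration saving = 23 - 2 = 21
Total saved = 75 * 21 = 1575

1575


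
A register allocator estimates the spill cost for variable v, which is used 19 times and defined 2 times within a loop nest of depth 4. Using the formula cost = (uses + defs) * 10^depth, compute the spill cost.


uses + defs = 19 + 2 = 21
10^4 = 10000
Spill cost = 21 * 10000 = 210000

210000


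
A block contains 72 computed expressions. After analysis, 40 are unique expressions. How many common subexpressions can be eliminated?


CSE count = total expressions - unique expressions
= 72 - 40 = 32

32


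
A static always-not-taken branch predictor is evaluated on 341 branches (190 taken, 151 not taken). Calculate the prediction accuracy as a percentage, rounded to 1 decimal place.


Predictor: always-not-taken
Correct predictions = 151
Accuracy = 151 / 341 * 100 = 44.3%

44.3


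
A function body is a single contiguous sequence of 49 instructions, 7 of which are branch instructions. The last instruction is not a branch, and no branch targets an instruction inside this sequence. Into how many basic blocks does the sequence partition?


With no in-sequence branch targets, the leaders are the first instruction plus the instruction after each branch.
Number of basic blocks = branches + 1
= 7 + 1 = 8

8


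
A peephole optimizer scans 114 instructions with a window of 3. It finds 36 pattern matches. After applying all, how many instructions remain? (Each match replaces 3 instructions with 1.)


Each match removes 2 instructions.
Total removed = 36 * 2 = 72
Remaining = 114 - 72 = 42

42


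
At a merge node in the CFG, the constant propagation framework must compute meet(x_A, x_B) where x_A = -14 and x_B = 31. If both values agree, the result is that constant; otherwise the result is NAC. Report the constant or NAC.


Meet operation: if both paths give the same constant, result is that constant; if they differ, result is NAC (not-a-constant).
Path A: -14, Path B: 31 -> differ
Result: not-a-constant -> NAC

NAC


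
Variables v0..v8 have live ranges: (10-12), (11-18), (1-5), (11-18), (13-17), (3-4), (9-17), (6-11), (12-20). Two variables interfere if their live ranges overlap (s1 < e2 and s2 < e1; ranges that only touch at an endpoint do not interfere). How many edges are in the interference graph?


Check all pairs for overlapping intervals.
Two intervals (s1,e1) and (s2,e2) overlap if s1 < e2 and s2 < e1.
v0 (10-12) vs v1..v8: overlaps v1, v3, v6, v7 -> 4
v1 (11-18) vs v2..v8: overlaps v3, v4, v6, v8 -> 4
v2 (1-5) vs v3..v8: overlaps v5 -> 1
v3 (11-18) vs v4..v8: overlaps v4, v6, v8 -> 3
v4 (13-17) vs v5..v8: overlaps v6, v8 -> 2
v5 (3-4) vs v6..v8: overlaps none -> 0
v6 (9-17) vs v7..v8: overlaps v7, v8 -> 2
v7 (6-11) vs v8: overlaps none -> 0
Total overlapping pairs = 4 + 4 + 1 + 3 + 2 + 0 + 2 + 0 = 16

16


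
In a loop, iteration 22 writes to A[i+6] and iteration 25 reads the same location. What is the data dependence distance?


Distance = read iteration - write iteration
= 25 - 22 = 3

3


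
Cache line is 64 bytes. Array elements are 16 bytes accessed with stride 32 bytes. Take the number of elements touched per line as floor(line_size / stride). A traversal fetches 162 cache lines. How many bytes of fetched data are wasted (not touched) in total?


Elements per line = floor(64 / 32) = 2
Bytes used per line = 2 * 16 = 32
Wasted per line = 64 - 32 = 32
Total wasted = 32 * 162 = 5184

5184


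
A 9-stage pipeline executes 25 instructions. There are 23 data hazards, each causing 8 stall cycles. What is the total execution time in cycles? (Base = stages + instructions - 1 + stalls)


Base cycles = 9 + 25 - 1 = 33
Total stalls = 23 * 8 = 184
Total = 33 + 184 = 217

217


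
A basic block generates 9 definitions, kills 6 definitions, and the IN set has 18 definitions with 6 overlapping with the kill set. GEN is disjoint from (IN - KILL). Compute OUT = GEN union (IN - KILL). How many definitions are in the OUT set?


IN - KILL: 18 - 6 = 12 surviving definitions
OUT = GEN + surviving = 9 + 12 = 21

21


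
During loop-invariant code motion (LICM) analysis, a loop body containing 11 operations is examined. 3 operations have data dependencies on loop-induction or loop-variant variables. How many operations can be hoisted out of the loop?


Invariant candidates = total - loop-dependent
= 11 - 3 = 8

8


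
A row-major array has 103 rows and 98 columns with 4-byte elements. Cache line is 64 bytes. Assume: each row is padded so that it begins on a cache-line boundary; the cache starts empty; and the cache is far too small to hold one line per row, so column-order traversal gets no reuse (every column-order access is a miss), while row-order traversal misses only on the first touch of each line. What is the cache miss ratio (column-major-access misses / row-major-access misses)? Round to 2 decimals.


Each row occupies 98 * 4 = 392 bytes and starts on a line boundary, so it spans ceil(392 / 64) = 7 cache lines.
Row-major traversal misses (one per line touched): 103 * ceil(98 * 4 / 64) = 721
Column-major traversal misses (no reuse, every access misses): 103 * 98 = 10094
Ratio = 10094 / 721 = 14.0

14.0


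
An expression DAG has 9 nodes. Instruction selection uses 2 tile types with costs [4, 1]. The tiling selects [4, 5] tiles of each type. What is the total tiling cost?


Total cost = sum(count_i * cost_i)
= 4*4 + 5*1
= 21

21


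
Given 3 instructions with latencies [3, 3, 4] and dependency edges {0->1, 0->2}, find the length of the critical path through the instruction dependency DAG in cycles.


Compute longest path through dependency graph: dist(Ik) = max over predecessors of dist + latency(Ik).
dist(I0) = latency 3 = 3
dist(I1) = dist(I0) + 3 = 3 + 3 = 6
dist(I2) = dist(I0) + 4 = 3 + 4 = 7
Critical path = max dist = 7

7


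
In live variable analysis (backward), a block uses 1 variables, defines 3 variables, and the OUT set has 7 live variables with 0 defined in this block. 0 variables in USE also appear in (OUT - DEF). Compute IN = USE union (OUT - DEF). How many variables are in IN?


OUT - DEF: 7 - 0 = 7
|IN| = |USE| + |OUT - DEF| - |USE ∩ (OUT - DEF)| = 1 + 7 - 0 = 8

8


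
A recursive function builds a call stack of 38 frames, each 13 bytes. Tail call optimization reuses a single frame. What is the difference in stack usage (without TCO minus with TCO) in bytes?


Without TCO: 38 * 13 = 494 bytes
With TCO: reuse 1 frame = 13 bytes
Savings = 494 - 13 = 481

481


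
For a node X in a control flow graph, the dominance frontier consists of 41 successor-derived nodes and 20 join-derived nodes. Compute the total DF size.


DF(X) = direct successor contributions + join point contributions
= 41 + 20 = 61

61


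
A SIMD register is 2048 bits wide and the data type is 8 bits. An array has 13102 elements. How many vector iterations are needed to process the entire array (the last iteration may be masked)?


Width = 2048 / 8 = 256 elements per vector op
Iterations = ceil(13102 / 256) = 52

52


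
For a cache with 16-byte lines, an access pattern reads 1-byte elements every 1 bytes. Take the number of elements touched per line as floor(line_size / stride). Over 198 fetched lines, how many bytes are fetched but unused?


Elements per line = floor(16 / 1) = 16
Bytes used per line = 16 * 1 = 16
Wasted per line = 16 - 16 = 0
Total wasted = 0 * 198 = 0

0


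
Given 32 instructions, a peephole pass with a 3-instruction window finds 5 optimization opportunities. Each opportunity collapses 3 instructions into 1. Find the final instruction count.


Each match removes 2 instructions.
Total removed = 5 * 2 = 10
Remaining = 32 - 10 = 22

22


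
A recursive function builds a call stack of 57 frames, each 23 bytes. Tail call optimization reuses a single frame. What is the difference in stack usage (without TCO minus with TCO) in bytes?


Without TCO: 57 * 23 = 1311 bytes
With TCO: reuse 1 frame = 23 bytes
Savings = 1311 - 23 = 1288

1288


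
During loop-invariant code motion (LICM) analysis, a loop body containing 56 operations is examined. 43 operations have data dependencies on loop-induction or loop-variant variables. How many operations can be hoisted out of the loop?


Invariant candidates = total - loop-dependent
= 56 - 43 = 13

13


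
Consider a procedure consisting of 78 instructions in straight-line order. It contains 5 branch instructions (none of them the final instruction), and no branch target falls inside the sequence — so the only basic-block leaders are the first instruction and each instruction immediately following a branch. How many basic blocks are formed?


With no in-sequence branch targets, the leaders are the first instruction plus the instruction after each branch.
Number of basic blocks = branches + 1
= 5 + 1 = 6

6


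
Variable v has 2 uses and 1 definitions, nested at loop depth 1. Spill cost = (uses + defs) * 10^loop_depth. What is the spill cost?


uses + defs = 2 + 1 = 3
10^1 = 10
Spill cost = 3 * 10 = 30

30


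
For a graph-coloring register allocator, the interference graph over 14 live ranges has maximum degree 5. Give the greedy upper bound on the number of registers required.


Greedy coloring never needs more than (max_degree + 1) colors: when coloring a vertex, at most max_degree neighbors are already colored.
Upper bound = 5 + 1 = 6

6


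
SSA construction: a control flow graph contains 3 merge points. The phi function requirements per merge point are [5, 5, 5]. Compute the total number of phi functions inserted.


Total phi functions = sum of phi functions at each join node
= 5 + 5 + 5 = 15

15


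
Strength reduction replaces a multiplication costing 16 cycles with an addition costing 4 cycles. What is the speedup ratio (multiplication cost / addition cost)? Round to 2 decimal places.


Ratio = mult_cost / add_cost = 16 / 4 = 4.0

4.0


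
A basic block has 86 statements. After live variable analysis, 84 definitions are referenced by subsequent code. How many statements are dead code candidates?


Dead code = total statements - live definitions
= 86 - 84 = 2

2


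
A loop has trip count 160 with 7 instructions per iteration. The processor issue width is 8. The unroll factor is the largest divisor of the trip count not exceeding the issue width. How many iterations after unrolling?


Largest divisor of 160 <= 8 is 8
New iterations = 160 / 8 = 20

20


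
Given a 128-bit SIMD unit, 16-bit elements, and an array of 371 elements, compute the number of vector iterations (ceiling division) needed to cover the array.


Width = 128 / 16 = 8 elements per vector op
Iterations = ceil(371 / 8) = 47

47


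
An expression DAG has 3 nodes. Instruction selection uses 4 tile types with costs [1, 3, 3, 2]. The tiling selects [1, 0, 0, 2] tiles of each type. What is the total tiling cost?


Total cost = sum(count_i * cost_i)
= 1*1 + 0*3 + 0*3 + 2*2
= 5

5


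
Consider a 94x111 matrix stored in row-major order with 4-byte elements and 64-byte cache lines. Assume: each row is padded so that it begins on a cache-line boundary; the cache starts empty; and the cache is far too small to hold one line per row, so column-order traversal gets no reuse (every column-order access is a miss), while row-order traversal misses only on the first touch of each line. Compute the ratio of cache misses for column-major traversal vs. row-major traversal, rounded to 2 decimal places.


Each row occupies 111 * 4 = 444 bytes and starts on a line boundary, so it spans ceil(444 / 64) = 7 cache lines.
Row-major traversal misses (one per line touched): 94 * ceil(111 * 4 / 64) = 658
Column-major traversal misses (no reuse, every access misses): 94 * 111 = 10434
Ratio = 10434 / 658 = 15.86

15.86


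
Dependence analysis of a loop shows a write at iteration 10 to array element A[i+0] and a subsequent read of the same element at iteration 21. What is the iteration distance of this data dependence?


Distance = read iteration - write iteration
= 21 - 10 = 11

11


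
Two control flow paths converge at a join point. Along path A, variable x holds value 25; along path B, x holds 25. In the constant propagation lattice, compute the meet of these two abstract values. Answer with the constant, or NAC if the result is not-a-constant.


Meet operation: if both paths give the same constant, result is that constant; if they differ, result is NAC (not-a-constant).
Path A: 25, Path B: 25 -> equal
Result: constant -> 25

25


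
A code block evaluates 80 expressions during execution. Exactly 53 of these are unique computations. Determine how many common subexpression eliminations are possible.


CSE count = total expressions - unique expressions
= 80 - 53 = 27

27


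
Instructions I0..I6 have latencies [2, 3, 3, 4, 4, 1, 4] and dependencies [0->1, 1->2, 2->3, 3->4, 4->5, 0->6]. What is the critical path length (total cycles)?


Compute longest path through dependency graph: dist(Ik) = max over predecessors of dist + latency(Ik).
dist(I0) = latency 2 = 2
dist(I1) = dist(I0) + 3 = 2 + 3 = 5
dist(I2) = dist(I1) + 3 = 5 + 3 = 8
dist(I3) = dist(I2) + 4 = 8 + 4 = 12
dist(I4) = dist(I3) + 4 = 12 + 4 = 16
dist(I5) = dist(I4) + 1 = 16 + 1 = 17
dist(I6) = dist(I0) + 4 = 2 + 4 = 6
Critical path = max dist = 17

17


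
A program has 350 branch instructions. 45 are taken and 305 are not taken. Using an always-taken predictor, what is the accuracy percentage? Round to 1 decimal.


Predictor: always-taken
Correct predictions = 45
Accuracy = 45 / 350 * 100 = 12.9%

12.9


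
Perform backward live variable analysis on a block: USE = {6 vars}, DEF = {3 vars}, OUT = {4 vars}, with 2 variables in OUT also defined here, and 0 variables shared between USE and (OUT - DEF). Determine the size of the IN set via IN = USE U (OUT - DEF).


OUT - DEF: 4 - 2 = 2
|IN| = |USE| + |OUT - DEF| - |USE ∩ (OUT - DEF)| = 6 + 2 - 0 = 8

8


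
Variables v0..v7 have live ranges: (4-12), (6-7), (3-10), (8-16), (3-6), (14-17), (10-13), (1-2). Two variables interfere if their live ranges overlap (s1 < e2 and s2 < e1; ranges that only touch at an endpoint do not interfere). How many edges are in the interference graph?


Check all pairs for overlapping intervals.
Two intervals (s1,e1) and (s2,e2) overlap if s1 < e2 and s2 < e1.
v0 (4-12) vs v1..v7: overlaps v1, v2, v3, v4, v6 -> 5
v1 (6-7) vs v2..v7: overlaps v2 -> 1
v2 (3-10) vs v3..v7: overlaps v3, v4 -> 2
v3 (8-16) vs v4..v7: overlaps v5, v6 -> 2
v4 (3-6) vs v5..v7: overlaps none -> 0
v5 (14-17) vs v6..v7: overlaps none -> 0
v6 (10-13) vs v7: overlaps none -> 0
Total overlapping pairs = 5 + 1 + 2 + 2 + 0 + 0 + 0 = 10

10


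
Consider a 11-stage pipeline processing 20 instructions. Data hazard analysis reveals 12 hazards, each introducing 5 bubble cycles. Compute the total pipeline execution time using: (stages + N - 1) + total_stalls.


Base cycles = 11 + 20 - 1 = 30
Total stalls = 12 * 5 = 60
Total = 30 + 60 = 90

90


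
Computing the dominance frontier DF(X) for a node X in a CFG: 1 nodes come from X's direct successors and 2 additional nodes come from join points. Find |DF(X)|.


DF(X) = direct successor contributions + join point contributions
= 1 + 2 = 3

3


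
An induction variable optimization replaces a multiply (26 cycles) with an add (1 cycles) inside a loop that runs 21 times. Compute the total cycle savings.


Per-iteration saving = 26 - 1 = 25
Total saved = 21 * 25 = 525

525


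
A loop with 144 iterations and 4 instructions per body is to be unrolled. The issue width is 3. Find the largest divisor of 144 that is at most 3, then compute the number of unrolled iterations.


Largest divisor of 144 <= 3 is 3
New iterations = 144 / 3 = 48

48


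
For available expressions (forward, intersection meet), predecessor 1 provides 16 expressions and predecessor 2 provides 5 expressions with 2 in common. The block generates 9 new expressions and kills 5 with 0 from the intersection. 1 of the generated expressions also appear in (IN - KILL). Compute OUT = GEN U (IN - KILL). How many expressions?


IN = intersection of predecessors = 2
IN - KILL = 2 - 0 = 2
|OUT| = |GEN| + |IN - KILL| - |GEN ∩ (IN - KILL)| = 9 + 2 - 1 = 10

10


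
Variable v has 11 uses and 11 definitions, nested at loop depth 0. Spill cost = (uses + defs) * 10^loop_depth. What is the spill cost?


uses + defs = 11 + 11 = 22
10^0 = 1
Spill cost = 22 * 1 = 22

22
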